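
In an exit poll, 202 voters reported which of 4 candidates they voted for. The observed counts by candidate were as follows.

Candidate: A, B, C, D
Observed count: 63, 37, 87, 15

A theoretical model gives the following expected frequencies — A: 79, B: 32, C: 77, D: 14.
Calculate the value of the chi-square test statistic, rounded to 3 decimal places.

χ² = (63−79)²/79 + (37−32)²/32 + (87−77)²/77 + (15−14)²/14
   = 3.2405 + 0.7813 + 1.2987 + 0.0714
Sum = 5.392

5.392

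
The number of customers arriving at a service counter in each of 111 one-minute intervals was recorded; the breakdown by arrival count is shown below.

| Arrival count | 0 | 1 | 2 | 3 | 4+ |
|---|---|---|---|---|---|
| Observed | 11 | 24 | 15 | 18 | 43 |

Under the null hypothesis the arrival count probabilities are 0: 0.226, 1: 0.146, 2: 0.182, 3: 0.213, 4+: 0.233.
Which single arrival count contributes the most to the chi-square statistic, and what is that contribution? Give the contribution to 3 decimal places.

4+, 11.355

Expected counts E_i = n·p_i: 111×0.226 = 25.086, 111×0.146 = 16.206, 111×0.182 = 20.202, 111×0.213 = 23.643, 111×0.233 = 25.863.
0: (11 − 25.086)²/25.086 = 198.415396/25.086 = 7.9094
1: (24 − 16.206)²/16.206 = 60.746436/16.206 = 3.7484
2: (15 − 20.202)²/20.202 = 27.060804/20.202 = 1.3395
3: (18 − 23.643)²/23.643 = 31.843449/23.643 = 1.3468
4+: (43 − 25.863)²/25.863 = 293.676769/25.863 = 11.3551
The largest term is for 4+: 11.355.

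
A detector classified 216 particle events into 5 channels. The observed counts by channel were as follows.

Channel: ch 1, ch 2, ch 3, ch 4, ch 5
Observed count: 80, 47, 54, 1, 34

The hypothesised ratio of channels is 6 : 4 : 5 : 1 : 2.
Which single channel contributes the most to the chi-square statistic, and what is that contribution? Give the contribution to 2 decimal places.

Ratio total = 18. Expected counts: 216×6/18 = 72, 216×4/18 = 48, 216×5/18 = 60, 216×1/18 = 12, 216×2/18 = 24.
cat         O        E   (O−E)²/E
ch 1       80       72      0.889
ch 2       47       48      0.021
ch 3       54       60      0.600
ch 4        1       12     10.083
ch 5       34       24      4.167
The largest term is for ch 4: 10.08.

ch 4, 10.08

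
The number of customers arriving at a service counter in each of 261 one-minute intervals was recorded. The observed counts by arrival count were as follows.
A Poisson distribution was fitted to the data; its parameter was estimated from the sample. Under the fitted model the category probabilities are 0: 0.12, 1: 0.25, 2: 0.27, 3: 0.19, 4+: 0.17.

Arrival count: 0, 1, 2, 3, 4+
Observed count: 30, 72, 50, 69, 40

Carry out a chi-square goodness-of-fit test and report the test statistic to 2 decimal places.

Expected counts E_i = n·p_i: 261×0.12 = 31.32, 261×0.25 = 65.25, 261×0.27 = 70.47, 261×0.19 = 49.59, 261×0.17 = 44.37.
0: (30 − 31.32)²/31.32 = 1.7424/31.32 = 0.056
1: (72 − 65.25)²/65.25 = 45.5625/65.25 = 0.698
2: (50 − 70.47)²/70.47 = 419.0209/70.47 = 5.946
3: (69 − 49.59)²/49.59 = 376.7481/49.59 = 7.597
4+: (40 − 44.37)²/44.37 = 19.0969/44.37 = 0.430
Sum = 14.73

14.73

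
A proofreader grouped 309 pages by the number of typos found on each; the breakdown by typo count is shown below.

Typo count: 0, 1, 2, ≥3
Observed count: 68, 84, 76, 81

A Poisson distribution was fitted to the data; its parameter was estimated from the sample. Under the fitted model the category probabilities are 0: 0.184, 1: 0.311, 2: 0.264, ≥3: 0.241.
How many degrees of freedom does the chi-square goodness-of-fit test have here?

2

There are k = 4 categories and 1 parameter estimated from the data, so df = 4 − 1 − 1 = 2.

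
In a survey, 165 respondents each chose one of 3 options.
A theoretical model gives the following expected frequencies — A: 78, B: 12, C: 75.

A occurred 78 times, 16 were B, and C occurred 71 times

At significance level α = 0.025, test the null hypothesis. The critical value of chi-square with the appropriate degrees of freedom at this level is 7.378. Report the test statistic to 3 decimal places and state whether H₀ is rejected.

A: (78 − 78)²/78 = 0/78 = 0.0000
B: (16 − 12)²/12 = 16/12 = 1.3333
C: (71 − 75)²/75 = 16/75 = 0.2133
Sum = 1.547
df = 2. Since 1.547 < 7.378, we do not reject H₀.

1.547; do not reject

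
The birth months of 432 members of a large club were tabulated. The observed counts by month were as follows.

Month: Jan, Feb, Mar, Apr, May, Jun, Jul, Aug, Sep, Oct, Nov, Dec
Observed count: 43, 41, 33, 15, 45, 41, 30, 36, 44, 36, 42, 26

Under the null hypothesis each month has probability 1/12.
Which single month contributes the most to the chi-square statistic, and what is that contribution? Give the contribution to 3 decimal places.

Apr, 12.250

Under H₀ each category has probability 1/12, so each expected count is 432/12 = 36.
χ² = (43−36)²/36 + (41−36)²/36 + (33−36)²/36 + (15−36)²/36 + (45−36)²/36 + (41−36)²/36 + (30−36)²/36 + (36−36)²/36 + (44−36)²/36 + (36−36)²/36 + (42−36)²/36 + (26−36)²/36
   = 1.3611 + 0.6944 + 0.2500 + 12.2500 + 2.2500 + 0.6944 + 1.0000 + 0.0000 + 1.7778 + 0.0000 + 1.0000 + 2.7778
The largest term is for Apr: 12.250.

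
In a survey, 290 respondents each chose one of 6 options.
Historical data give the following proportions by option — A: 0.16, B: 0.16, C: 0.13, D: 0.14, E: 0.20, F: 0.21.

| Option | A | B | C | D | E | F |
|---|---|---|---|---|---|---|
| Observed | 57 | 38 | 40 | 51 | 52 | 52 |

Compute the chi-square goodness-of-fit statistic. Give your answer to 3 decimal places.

8.668

Expected counts E_i = n·p_i: 290×0.16 = 46.4, 290×0.16 = 46.4, 290×0.13 = 37.7, 290×0.14 = 40.6, 290×0.20 = 58, 290×0.21 = 60.9.
χ² = (57−46.4)²/46.4 + (38−46.4)²/46.4 + (40−37.7)²/37.7 + (51−40.6)²/40.6 + (52−58)²/58 + (52−60.9)²/60.9
   = 2.4216 + 1.5207 + 0.1403 + 2.6640 + 0.6207 + 1.3007
Sum = 8.668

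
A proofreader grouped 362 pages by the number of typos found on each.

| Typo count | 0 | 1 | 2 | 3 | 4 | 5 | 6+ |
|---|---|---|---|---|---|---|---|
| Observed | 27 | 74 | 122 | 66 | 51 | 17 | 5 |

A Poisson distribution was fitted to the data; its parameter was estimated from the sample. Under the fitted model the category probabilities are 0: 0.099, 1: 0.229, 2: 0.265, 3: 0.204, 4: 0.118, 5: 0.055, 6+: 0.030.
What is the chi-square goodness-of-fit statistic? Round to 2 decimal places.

Expected counts E_i = n·p_i: 362×0.099 = 35.838, 362×0.229 = 82.898, 362×0.265 = 95.93, 362×0.204 = 73.848, 362×0.118 = 42.716, 362×0.055 = 19.91, 362×0.030 = 10.86.
cat         O        E   (O−E)²/E
0          27   35.838      2.180
1          74   82.898      0.955
2         122    95.93      7.085
3          66   73.848      0.834
4          51   42.716      1.607
5          17    19.91      0.425
6+          5    10.86      3.162
Sum = 16.25

16.25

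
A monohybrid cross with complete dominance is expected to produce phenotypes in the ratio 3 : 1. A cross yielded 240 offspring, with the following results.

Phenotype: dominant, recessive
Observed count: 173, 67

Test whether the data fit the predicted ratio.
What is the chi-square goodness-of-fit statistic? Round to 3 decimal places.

Ratio total = 4. Expected counts: 240×3/4 = 180, 240×1/4 = 60.
dominant: (173 − 180)²/180 = 49/180 = 0.2722
recessive: (67 − 60)²/60 = 49/60 = 0.8167
Sum = 1.089

1.089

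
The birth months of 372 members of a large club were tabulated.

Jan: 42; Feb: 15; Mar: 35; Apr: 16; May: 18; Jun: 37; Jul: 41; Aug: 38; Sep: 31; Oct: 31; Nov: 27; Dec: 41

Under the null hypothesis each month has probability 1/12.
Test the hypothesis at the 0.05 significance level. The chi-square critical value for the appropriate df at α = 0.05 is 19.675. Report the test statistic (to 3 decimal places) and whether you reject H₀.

Under H₀ each category has probability 1/12, so each expected count is 372/12 = 31.
χ² = (42−31)²/31 + (15−31)²/31 + (35−31)²/31 + (16−31)²/31 + (18−31)²/31 + (37−31)²/31 + (41−31)²/31 + (38−31)²/31 + (31−31)²/31 + (31−31)²/31 + (27−31)²/31 + (41−31)²/31
   = 3.9032 + 8.2581 + 0.5161 + 7.2581 + 5.4516 + 1.1613 + 3.2258 + 1.5806 + 0.0000 + 0.0000 + 0.5161 + 3.2258
Sum = 35.097
df = 11. Since 35.097 > 19.675, we reject H₀.

35.097; reject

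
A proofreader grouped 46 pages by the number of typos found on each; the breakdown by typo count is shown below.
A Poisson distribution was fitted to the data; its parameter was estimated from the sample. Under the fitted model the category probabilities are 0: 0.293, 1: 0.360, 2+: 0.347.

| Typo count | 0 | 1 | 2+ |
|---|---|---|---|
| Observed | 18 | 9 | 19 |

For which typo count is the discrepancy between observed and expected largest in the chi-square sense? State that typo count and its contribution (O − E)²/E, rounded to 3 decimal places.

1, 3.451

Expected counts E_i = n·p_i: 46×0.293 = 13.478, 46×0.360 = 16.56, 46×0.347 = 15.962.
0: (18 − 13.478)²/13.478 = 20.448484/13.478 = 1.5172
1: (9 − 16.56)²/16.56 = 57.1536/16.56 = 3.4513
2+: (19 − 15.962)²/15.962 = 9.229444/15.962 = 0.5782
The largest term is for 1: 3.451.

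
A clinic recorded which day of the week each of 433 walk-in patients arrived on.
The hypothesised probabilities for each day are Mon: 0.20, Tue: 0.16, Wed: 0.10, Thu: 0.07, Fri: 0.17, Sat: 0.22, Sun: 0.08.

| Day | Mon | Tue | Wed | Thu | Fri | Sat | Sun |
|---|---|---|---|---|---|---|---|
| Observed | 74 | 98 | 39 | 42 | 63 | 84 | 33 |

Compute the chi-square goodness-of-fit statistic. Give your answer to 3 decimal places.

Expected counts E_i = n·p_i: 433×0.20 = 86.6, 433×0.16 = 69.28, 433×0.10 = 43.3, 433×0.07 = 30.31, 433×0.17 = 73.61, 433×0.22 = 95.26, 433×0.08 = 34.64.
cat         O        E   (O−E)²/E
Mon        74     86.6     1.8333
Tue        98    69.28    11.9059
Wed        39     43.3     0.4270
Thu        42    30.31     4.5086
Fri        63    73.61     1.5293
Sat        84    95.26     1.3310
Sun        33    34.64     0.0776
Sum = 21.613

21.613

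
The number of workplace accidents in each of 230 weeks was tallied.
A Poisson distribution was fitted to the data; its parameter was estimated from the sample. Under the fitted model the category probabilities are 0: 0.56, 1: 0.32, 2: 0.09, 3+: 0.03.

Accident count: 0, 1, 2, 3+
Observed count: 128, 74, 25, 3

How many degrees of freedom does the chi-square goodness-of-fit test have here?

There are k = 4 categories and 1 parameter estimated from the data, so df = 4 − 1 − 1 = 2.

2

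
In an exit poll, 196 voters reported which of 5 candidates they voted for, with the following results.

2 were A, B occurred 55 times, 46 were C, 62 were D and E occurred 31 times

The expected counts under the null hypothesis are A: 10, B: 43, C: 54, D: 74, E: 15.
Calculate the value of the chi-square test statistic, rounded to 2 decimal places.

A: (2 − 10)²/10 = 64/10 = 6.400
B: (55 − 43)²/43 = 144/43 = 3.349
C: (46 − 54)²/54 = 64/54 = 1.185
D: (62 − 74)²/74 = 144/74 = 1.946
E: (31 − 15)²/15 = 256/15 = 17.067
Sum = 29.95

29.95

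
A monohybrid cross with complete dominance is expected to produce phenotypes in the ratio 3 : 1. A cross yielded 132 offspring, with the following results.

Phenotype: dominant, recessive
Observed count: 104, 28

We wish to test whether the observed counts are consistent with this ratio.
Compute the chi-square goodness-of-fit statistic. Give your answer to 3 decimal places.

1.010

Ratio total = 4. Expected counts: 132×3/4 = 99, 132×1/4 = 33.
dominant: (104 − 99)²/99 = 25/99 = 0.2525
recessive: (28 − 33)²/33 = 25/33 = 0.7576
Sum = 1.010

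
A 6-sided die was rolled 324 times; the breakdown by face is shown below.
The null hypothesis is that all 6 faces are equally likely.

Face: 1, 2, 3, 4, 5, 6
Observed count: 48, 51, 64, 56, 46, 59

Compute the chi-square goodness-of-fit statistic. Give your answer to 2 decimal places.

Under H₀ each category has probability 1/6, so each expected count is 324/6 = 54.
cat         O        E   (O−E)²/E
1          48       54      0.667
2          51       54      0.167
3          64       54      1.852
4          56       54      0.074
5          46       54      1.185
6          59       54      0.463
Sum = 4.41

4.41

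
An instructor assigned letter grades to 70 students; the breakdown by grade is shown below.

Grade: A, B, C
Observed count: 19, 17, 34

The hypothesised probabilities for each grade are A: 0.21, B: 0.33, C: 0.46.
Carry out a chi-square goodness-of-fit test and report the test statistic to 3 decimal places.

Expected counts E_i = n·p_i: 70×0.21 = 14.7, 70×0.33 = 23.1, 70×0.46 = 32.2.
A: (19 − 14.7)²/14.7 = 18.49/14.7 = 1.2578
B: (17 − 23.1)²/23.1 = 37.21/23.1 = 1.6108
C: (34 − 32.2)²/32.2 = 3.24/32.2 = 0.1006
Sum = 2.969

2.969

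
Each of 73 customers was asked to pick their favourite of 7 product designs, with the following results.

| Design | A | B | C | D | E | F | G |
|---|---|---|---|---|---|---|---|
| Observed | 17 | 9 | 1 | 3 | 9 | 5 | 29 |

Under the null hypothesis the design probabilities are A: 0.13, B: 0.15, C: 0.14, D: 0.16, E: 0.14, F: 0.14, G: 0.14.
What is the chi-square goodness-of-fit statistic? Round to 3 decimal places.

Expected counts E_i = n·p_i: 73×0.13 = 9.49, 73×0.15 = 10.95, 73×0.14 = 10.22, 73×0.16 = 11.68, 73×0.14 = 10.22, 73×0.14 = 10.22, 73×0.14 = 10.22.
A: (17 − 9.49)²/9.49 = 56.4001/9.49 = 5.9431
B: (9 − 10.95)²/10.95 = 3.8025/10.95 = 0.3473
C: (1 − 10.22)²/10.22 = 85.0084/10.22 = 8.3178
D: (3 − 11.68)²/11.68 = 75.3424/11.68 = 6.4505
E: (9 − 10.22)²/10.22 = 1.4884/10.22 = 0.1456
F: (5 − 10.22)²/10.22 = 27.2484/10.22 = 2.6662
G: (29 − 10.22)²/10.22 = 352.6884/10.22 = 34.5096
Sum = 58.380

58.380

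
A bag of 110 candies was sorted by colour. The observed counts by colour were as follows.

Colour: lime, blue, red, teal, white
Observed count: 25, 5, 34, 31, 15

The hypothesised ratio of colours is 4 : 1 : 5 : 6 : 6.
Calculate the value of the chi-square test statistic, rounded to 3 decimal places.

Ratio total = 22. Expected counts: 110×4/22 = 20, 110×1/22 = 5, 110×5/22 = 25, 110×6/22 = 30, 110×6/22 = 30.
χ² = (25−20)²/20 + (5−5)²/5 + (34−25)²/25 + (31−30)²/30 + (15−30)²/30
   = 1.2500 + 0.0000 + 3.2400 + 0.0333 + 7.5000
Sum = 12.023

12.023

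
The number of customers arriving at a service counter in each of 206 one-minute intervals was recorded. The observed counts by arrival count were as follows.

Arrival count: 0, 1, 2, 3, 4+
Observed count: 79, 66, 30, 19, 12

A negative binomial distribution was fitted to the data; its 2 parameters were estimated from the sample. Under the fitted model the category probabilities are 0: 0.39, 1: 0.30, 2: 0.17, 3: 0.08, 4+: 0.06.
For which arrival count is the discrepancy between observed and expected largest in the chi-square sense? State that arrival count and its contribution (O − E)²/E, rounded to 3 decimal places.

Expected counts E_i = n·p_i: 206×0.39 = 80.34, 206×0.30 = 61.8, 206×0.17 = 35.02, 206×0.08 = 16.48, 206×0.06 = 12.36.
cat         O        E   (O−E)²/E
0          79    80.34     0.0224
1          66     61.8     0.2854
2          30    35.02     0.7196
3          19    16.48     0.3853
4+         12    12.36     0.0105
The largest term is for 2: 0.720.

2, 0.720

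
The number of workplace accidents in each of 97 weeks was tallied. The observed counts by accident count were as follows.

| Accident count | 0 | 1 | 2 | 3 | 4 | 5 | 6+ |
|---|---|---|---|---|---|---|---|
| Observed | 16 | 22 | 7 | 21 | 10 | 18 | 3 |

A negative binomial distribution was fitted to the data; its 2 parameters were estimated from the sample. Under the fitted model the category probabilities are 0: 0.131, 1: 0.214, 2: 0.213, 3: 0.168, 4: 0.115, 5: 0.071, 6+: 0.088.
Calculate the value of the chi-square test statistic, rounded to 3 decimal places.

32.960

Expected counts E_i = n·p_i: 97×0.131 = 12.707, 97×0.214 = 20.758, 97×0.213 = 20.661, 97×0.168 = 16.296, 97×0.115 = 11.155, 97×0.071 = 6.887, 97×0.088 = 8.536.
0: (16 − 12.707)²/12.707 = 10.843849/12.707 = 0.8534
1: (22 − 20.758)²/20.758 = 1.542564/20.758 = 0.0743
2: (7 − 20.661)²/20.661 = 186.622921/20.661 = 9.0326
3: (21 − 16.296)²/16.296 = 22.127616/16.296 = 1.3579
4: (10 − 11.155)²/11.155 = 1.334025/11.155 = 0.1196
5: (18 − 6.887)²/6.887 = 123.498769/6.887 = 17.9322
6+: (3 − 8.536)²/8.536 = 30.647296/8.536 = 3.5904
Sum = 32.960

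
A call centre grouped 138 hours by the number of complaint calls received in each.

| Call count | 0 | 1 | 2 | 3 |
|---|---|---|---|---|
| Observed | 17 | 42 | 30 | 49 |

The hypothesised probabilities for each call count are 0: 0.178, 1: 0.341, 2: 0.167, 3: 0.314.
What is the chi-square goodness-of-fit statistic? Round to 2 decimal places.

5.71

Expected counts E_i = n·p_i: 138×0.178 = 24.564, 138×0.341 = 47.058, 138×0.167 = 23.046, 138×0.314 = 43.332.
cat         O        E   (O−E)²/E
0          17   24.564      2.329
1          42   47.058      0.544
2          30   23.046      2.098
3          49   43.332      0.741
Sum = 5.71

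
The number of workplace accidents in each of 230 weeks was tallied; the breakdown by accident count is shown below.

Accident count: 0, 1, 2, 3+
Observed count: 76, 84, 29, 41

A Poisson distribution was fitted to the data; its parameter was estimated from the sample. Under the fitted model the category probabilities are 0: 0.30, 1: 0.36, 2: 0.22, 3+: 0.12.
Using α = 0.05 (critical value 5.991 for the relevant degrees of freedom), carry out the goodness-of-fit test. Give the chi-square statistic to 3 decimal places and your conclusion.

16.454; reject

Expected counts E_i = n·p_i: 230×0.30 = 69, 230×0.36 = 82.8, 230×0.22 = 50.6, 230×0.12 = 27.6.
χ² = (76−69)²/69 + (84−82.8)²/82.8 + (29−50.6)²/50.6 + (41−27.6)²/27.6
   = 0.7101 + 0.0174 + 9.2206 + 6.5058
Sum = 16.454
df = 2. Since 16.454 > 5.991, we reject H₀.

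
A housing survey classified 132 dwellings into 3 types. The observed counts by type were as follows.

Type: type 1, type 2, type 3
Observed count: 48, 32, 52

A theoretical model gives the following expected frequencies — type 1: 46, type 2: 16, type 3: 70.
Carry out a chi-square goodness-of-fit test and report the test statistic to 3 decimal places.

cat         O        E   (O−E)²/E
type 1     48       46     0.0870
type 2     32       16    16.0000
type 3     52       70     4.6286
Sum = 20.716

20.716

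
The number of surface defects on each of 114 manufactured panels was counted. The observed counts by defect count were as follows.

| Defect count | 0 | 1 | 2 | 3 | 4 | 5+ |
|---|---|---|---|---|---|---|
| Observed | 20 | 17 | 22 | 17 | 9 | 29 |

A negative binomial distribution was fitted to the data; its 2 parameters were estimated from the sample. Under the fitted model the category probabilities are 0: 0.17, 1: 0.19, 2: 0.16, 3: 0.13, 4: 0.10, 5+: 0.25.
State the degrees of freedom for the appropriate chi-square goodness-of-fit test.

3

There are k = 6 categories and 2 parameters estimated from the data, so df = 6 − 1 − 2 = 3.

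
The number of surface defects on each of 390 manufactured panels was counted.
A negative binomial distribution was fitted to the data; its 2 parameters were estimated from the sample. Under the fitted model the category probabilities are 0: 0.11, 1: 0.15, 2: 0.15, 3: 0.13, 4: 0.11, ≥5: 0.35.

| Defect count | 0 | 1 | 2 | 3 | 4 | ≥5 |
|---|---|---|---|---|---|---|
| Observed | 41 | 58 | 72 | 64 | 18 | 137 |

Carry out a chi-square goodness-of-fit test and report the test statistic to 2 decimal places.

Expected counts E_i = n·p_i: 390×0.11 = 42.9, 390×0.15 = 58.5, 390×0.15 = 58.5, 390×0.13 = 50.7, 390×0.11 = 42.9, 390×0.35 = 136.5.
cat         O        E   (O−E)²/E
0          41     42.9      0.084
1          58     58.5      0.004
2          72     58.5      3.115
3          64     50.7      3.489
4          18     42.9     14.452
≥5        137    136.5      0.002
Sum = 21.15

21.15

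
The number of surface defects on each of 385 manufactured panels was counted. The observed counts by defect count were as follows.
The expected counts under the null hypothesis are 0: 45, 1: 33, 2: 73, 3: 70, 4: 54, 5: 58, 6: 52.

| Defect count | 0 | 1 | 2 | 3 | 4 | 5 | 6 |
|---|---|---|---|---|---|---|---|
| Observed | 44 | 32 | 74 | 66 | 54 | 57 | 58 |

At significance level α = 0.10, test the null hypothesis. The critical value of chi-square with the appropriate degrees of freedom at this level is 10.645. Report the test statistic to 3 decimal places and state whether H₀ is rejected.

1.004; do not reject

χ² = (44−45)²/45 + (32−33)²/33 + (74−73)²/73 + (66−70)²/70 + (54−54)²/54 + (57−58)²/58 + (58−52)²/52
   = 0.0222 + 0.0303 + 0.0137 + 0.2286 + 0.0000 + 0.0172 + 0.6923
Sum = 1.004
df = 6. Since 1.004 < 10.645, we do not reject H₀.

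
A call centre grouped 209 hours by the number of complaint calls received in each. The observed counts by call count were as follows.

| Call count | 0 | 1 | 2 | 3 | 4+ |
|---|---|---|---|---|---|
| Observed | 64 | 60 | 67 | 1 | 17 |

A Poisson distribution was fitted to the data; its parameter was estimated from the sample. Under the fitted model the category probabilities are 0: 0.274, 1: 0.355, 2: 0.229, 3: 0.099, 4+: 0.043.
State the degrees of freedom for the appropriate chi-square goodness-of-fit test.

There are k = 5 categories and 1 parameter estimated from the data, so df = 5 − 1 − 1 = 3.

3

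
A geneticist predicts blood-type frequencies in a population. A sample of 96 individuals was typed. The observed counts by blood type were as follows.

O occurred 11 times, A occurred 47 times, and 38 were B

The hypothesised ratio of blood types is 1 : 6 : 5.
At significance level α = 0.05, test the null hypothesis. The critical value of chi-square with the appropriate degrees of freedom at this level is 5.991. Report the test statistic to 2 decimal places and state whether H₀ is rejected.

Ratio total = 12. Expected counts: 96×1/12 = 8, 96×6/12 = 48, 96×5/12 = 40.
cat         O        E   (O−E)²/E
O          11        8      1.125
A          47       48      0.021
B          38       40      0.100
Sum = 1.25
df = 2. Since 1.25 < 5.991, we do not reject H₀.

1.25; do not reject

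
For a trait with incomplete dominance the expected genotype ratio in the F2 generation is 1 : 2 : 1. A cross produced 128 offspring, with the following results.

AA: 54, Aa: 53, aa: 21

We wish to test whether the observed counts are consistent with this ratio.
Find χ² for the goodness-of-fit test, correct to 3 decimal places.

20.797

Ratio total = 4. Expected counts: 128×1/4 = 32, 128×2/4 = 64, 128×1/4 = 32.
cat         O        E   (O−E)²/E
AA         54       32    15.1250
Aa         53       64     1.8906
aa         21       32     3.7813
Sum = 20.797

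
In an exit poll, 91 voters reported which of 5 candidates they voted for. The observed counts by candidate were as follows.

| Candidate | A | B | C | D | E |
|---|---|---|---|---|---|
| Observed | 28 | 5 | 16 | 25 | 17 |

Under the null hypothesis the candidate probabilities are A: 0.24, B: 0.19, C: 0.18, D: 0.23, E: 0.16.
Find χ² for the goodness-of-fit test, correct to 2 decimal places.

11.68

Expected counts E_i = n·p_i: 91×0.24 = 21.84, 91×0.19 = 17.29, 91×0.18 = 16.38, 91×0.23 = 20.93, 91×0.16 = 14.56.
χ² = (28−21.84)²/21.84 + (5−17.29)²/17.29 + (16−16.38)²/16.38 + (25−20.93)²/20.93 + (17−14.56)²/14.56
   = 1.737 + 8.736 + 0.009 + 0.791 + 0.409
Sum = 11.68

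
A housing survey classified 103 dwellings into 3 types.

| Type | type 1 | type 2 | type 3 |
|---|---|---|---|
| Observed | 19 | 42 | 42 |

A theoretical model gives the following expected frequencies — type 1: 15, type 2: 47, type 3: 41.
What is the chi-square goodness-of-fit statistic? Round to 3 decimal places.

1.623

cat         O        E   (O−E)²/E
type 1     19       15     1.0667
type 2     42       47     0.5319
type 3     42       41     0.0244
Sum = 1.623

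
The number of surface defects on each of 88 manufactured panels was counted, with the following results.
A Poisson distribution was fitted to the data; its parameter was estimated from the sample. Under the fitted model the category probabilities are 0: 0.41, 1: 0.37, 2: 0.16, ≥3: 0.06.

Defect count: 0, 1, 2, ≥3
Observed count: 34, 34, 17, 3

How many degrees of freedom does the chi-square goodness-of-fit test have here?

There are k = 4 categories and 1 parameter estimated from the data, so df = 4 − 1 − 1 = 2.

2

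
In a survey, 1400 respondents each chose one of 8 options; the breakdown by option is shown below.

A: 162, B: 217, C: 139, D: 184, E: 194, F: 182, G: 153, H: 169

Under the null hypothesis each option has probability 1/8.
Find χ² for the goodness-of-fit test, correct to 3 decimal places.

Expected count for each of the 8 categories: 1400/8 = 175.
cat         O        E   (O−E)²/E
A         162      175     0.9657
B         217      175    10.0800
C         139      175     7.4057
D         184      175     0.4629
E         194      175     2.0629
F         182      175     0.2800
G         153      175     2.7657
H         169      175     0.2057
Sum = 24.229

24.229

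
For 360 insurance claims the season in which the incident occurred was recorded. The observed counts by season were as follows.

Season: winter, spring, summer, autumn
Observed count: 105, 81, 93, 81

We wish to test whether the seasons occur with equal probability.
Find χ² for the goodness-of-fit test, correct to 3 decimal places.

4.400

Expected count for each of the 4 categories: 360/4 = 90.
winter: (105 − 90)²/90 = 225/90 = 2.5000
spring: (81 − 90)²/90 = 81/90 = 0.9000
summer: (93 − 90)²/90 = 9/90 = 0.1000
autumn: (81 − 90)²/90 = 81/90 = 0.9000
Sum = 4.400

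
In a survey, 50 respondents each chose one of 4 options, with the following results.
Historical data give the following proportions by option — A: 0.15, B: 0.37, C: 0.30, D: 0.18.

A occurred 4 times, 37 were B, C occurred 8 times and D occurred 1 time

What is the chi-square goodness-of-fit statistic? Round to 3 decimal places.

30.511

Expected counts E_i = n·p_i: 50×0.15 = 7.5, 50×0.37 = 18.5, 50×0.30 = 15, 50×0.18 = 9.
χ² = (4−7.5)²/7.5 + (37−18.5)²/18.5 + (8−15)²/15 + (1−9)²/9
   = 1.6333 + 18.5000 + 3.2667 + 7.1111
Sum = 30.511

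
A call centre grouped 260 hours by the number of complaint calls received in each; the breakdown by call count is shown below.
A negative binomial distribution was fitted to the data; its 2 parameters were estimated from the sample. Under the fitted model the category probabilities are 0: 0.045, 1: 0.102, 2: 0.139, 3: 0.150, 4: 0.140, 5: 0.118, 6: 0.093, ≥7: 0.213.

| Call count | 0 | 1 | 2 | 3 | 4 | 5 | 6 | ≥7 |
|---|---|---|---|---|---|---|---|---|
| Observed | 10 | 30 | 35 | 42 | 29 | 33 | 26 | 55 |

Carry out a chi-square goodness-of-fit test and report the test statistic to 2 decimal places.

2.79

Expected counts E_i = n·p_i: 260×0.045 = 11.7, 260×0.102 = 26.52, 260×0.139 = 36.14, 260×0.150 = 39, 260×0.140 = 36.4, 260×0.118 = 30.68, 260×0.093 = 24.18, 260×0.213 = 55.38.
χ² = (10−11.7)²/11.7 + (30−26.52)²/26.52 + (35−36.14)²/36.14 + (42−39)²/39 + (29−36.4)²/36.4 + (33−30.68)²/30.68 + (26−24.18)²/24.18 + (55−55.38)²/55.38
   = 0.247 + 0.457 + 0.036 + 0.231 + 1.504 + 0.175 + 0.137 + 0.003
Sum = 2.79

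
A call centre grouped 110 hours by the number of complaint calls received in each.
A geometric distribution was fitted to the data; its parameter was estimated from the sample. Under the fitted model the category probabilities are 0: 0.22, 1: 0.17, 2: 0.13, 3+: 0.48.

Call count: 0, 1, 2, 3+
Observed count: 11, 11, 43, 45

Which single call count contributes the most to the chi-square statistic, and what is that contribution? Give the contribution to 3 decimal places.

2, 57.601

Expected counts E_i = n·p_i: 110×0.22 = 24.2, 110×0.17 = 18.7, 110×0.13 = 14.3, 110×0.48 = 52.8.
0: (11 − 24.2)²/24.2 = 174.24/24.2 = 7.2000
1: (11 − 18.7)²/18.7 = 59.29/18.7 = 3.1706
2: (43 − 14.3)²/14.3 = 823.69/14.3 = 57.6007
3+: (45 − 52.8)²/52.8 = 60.84/52.8 = 1.1523
The largest term is for 2: 57.601.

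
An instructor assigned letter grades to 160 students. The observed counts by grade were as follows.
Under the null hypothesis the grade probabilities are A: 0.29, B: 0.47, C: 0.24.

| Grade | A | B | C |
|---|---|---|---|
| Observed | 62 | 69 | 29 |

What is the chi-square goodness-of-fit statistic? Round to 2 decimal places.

8.06

Expected counts E_i = n·p_i: 160×0.29 = 46.4, 160×0.47 = 75.2, 160×0.24 = 38.4.
cat         O        E   (O−E)²/E
A          62     46.4      5.245
B          69     75.2      0.511
C          29     38.4      2.301
Sum = 8.06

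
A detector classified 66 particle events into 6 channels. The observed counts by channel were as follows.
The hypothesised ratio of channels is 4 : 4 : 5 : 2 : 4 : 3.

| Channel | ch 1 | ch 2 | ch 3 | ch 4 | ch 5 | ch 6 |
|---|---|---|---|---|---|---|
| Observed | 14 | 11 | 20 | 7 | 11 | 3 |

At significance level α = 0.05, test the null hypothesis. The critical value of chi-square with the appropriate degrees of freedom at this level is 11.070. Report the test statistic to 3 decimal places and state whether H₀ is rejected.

6.333; do not reject

Ratio total = 22. Expected counts: 66×4/22 = 12, 66×4/22 = 12, 66×5/22 = 15, 66×2/22 = 6, 66×4/22 = 12, 66×3/22 = 9.
cat         O        E   (O−E)²/E
ch 1       14       12     0.3333
ch 2       11       12     0.0833
ch 3       20       15     1.6667
ch 4        7        6     0.1667
ch 5       11       12     0.0833
ch 6        3        9     4.0000
Sum = 6.333
df = 5. Since 6.333 < 11.070, we do not reject H₀.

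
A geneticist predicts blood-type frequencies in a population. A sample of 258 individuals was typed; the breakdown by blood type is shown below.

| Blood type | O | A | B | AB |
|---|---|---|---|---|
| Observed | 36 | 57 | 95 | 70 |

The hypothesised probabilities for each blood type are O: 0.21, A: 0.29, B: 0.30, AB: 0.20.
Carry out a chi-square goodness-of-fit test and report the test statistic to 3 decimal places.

Expected counts E_i = n·p_i: 258×0.21 = 54.18, 258×0.29 = 74.82, 258×0.30 = 77.4, 258×0.20 = 51.6.
O: (36 − 54.18)²/54.18 = 330.5124/54.18 = 6.1003
A: (57 − 74.82)²/74.82 = 317.5524/74.82 = 4.2442
B: (95 − 77.4)²/77.4 = 309.76/77.4 = 4.0021
AB: (70 − 51.6)²/51.6 = 338.56/51.6 = 6.5612
Sum = 20.908

20.908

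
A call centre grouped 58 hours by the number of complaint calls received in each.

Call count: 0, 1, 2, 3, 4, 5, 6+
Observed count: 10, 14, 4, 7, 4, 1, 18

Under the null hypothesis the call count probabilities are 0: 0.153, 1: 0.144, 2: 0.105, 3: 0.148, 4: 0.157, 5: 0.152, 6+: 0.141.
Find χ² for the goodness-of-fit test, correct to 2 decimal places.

26.56

Expected counts E_i = n·p_i: 58×0.153 = 8.874, 58×0.144 = 8.352, 58×0.105 = 6.09, 58×0.148 = 8.584, 58×0.157 = 9.106, 58×0.152 = 8.816, 58×0.141 = 8.178.
χ² = (10−8.874)²/8.874 + (14−8.352)²/8.352 + (4−6.09)²/6.09 + (7−8.584)²/8.584 + (4−9.106)²/9.106 + (1−8.816)²/8.816 + (18−8.178)²/8.178
   = 0.143 + 3.819 + 0.717 + 0.292 + 2.863 + 6.929 + 11.796
Sum = 26.56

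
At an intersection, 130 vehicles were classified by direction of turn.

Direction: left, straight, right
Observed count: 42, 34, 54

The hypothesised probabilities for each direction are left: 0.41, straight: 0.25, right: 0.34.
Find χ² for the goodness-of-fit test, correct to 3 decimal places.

4.638

Expected counts E_i = n·p_i: 130×0.41 = 53.3, 130×0.25 = 32.5, 130×0.34 = 44.2.
χ² = (42−53.3)²/53.3 + (34−32.5)²/32.5 + (54−44.2)²/44.2
   = 2.3957 + 0.0692 + 2.1729
Sum = 4.638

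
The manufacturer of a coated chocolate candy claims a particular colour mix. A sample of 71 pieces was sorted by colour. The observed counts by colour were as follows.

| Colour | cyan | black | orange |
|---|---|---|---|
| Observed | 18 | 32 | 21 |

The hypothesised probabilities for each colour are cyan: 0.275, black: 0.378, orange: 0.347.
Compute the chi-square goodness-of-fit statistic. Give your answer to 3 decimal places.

1.649

Expected counts E_i = n·p_i: 71×0.275 = 19.525, 71×0.378 = 26.838, 71×0.347 = 24.637.
cat         O        E   (O−E)²/E
cyan       18   19.525     0.1191
black      32   26.838     0.9929
orange     21   24.637     0.5369
Sum = 1.649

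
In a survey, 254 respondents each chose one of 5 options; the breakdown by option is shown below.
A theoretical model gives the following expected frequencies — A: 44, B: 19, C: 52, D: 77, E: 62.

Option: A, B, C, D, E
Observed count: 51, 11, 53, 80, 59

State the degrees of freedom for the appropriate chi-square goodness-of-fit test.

There are k = 5 categories and no parameters were estimated from the data, so df = 5 − 1 = 4.

4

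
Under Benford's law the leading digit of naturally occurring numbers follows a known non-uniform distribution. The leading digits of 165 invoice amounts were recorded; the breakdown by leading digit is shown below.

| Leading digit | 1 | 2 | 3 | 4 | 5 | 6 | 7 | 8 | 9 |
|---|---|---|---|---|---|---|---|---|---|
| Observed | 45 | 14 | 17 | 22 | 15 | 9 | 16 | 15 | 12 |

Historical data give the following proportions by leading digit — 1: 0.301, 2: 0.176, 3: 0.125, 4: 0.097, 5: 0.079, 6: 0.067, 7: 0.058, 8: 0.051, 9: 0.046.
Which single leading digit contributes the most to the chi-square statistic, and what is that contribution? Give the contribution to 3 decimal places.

Expected counts E_i = n·p_i: 165×0.301 = 49.665, 165×0.176 = 29.04, 165×0.125 = 20.625, 165×0.097 = 16.005, 165×0.079 = 13.035, 165×0.067 = 11.055, 165×0.058 = 9.57, 165×0.051 = 8.415, 165×0.046 = 7.59.
1: (45 − 49.665)²/49.665 = 21.762225/49.665 = 0.4382
2: (14 − 29.04)²/29.04 = 226.2016/29.04 = 7.7893
3: (17 − 20.625)²/20.625 = 13.140625/20.625 = 0.6371
4: (22 − 16.005)²/16.005 = 35.940025/16.005 = 2.2455
5: (15 − 13.035)²/13.035 = 3.861225/13.035 = 0.2962
6: (9 − 11.055)²/11.055 = 4.223025/11.055 = 0.3820
7: (16 − 9.57)²/9.57 = 41.3449/9.57 = 4.3203
8: (15 − 8.415)²/8.415 = 43.362225/8.415 = 5.1530
9: (12 − 7.59)²/7.59 = 19.4481/7.59 = 2.5623
The largest term is for 2: 7.789.

2, 7.789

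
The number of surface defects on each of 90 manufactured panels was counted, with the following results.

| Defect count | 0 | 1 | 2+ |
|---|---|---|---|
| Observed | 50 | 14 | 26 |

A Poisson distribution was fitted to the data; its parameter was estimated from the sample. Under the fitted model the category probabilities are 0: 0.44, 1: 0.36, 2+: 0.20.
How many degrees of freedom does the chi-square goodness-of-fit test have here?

There are k = 3 categories and 1 parameter estimated from the data, so df = 3 − 1 − 1 = 1.

1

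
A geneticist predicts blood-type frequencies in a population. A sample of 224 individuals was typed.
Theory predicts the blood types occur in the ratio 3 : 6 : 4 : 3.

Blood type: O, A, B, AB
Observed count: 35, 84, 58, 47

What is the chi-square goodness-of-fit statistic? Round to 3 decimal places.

Ratio total = 16. Expected counts: 224×3/16 = 42, 224×6/16 = 84, 224×4/16 = 56, 224×3/16 = 42.
cat         O        E   (O−E)²/E
O          35       42     1.1667
A          84       84     0.0000
B          58       56     0.0714
AB         47       42     0.5952
Sum = 1.833

1.833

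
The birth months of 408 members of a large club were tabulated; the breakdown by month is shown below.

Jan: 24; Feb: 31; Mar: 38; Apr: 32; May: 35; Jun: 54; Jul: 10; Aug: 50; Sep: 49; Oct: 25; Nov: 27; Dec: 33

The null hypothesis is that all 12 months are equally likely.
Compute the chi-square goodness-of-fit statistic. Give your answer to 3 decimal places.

50.529

Under H₀ each category has probability 1/12, so each expected count is 408/12 = 34.
χ² = (24−34)²/34 + (31−34)²/34 + (38−34)²/34 + (32−34)²/34 + (35−34)²/34 + (54−34)²/34 + (10−34)²/34 + (50−34)²/34 + (49−34)²/34 + (25−34)²/34 + (27−34)²/34 + (33−34)²/34
   = 2.9412 + 0.2647 + 0.4706 + 0.1176 + 0.0294 + 11.7647 + 16.9412 + 7.5294 + 6.6176 + 2.3824 + 1.4412 + 0.0294
Sum = 50.529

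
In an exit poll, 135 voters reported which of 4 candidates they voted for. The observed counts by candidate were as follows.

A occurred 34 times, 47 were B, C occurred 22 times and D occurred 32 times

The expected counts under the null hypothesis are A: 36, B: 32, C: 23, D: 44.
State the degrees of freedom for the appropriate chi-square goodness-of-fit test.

3

There are k = 4 categories and no parameters were estimated from the data, so df = 4 − 1 = 3.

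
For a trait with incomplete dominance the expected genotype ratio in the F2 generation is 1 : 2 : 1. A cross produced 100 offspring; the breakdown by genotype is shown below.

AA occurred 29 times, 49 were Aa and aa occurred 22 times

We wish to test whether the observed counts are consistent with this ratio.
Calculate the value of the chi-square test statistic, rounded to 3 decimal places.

Ratio total = 4. Expected counts: 100×1/4 = 25, 100×2/4 = 50, 100×1/4 = 25.
cat         O        E   (O−E)²/E
AA         29       25     0.6400
Aa         49       50     0.0200
aa         22       25     0.3600
Sum = 1.020

1.020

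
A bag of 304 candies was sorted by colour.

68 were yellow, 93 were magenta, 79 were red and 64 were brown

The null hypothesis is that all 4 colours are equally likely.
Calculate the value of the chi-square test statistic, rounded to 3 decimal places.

6.658

Under H₀ each category has probability 1/4, so each expected count is 304/4 = 76.
cat          O        E   (O−E)²/E
yellow      68       76     0.8421
magenta     93       76     3.8026
red         79       76     0.1184
brown       64       76     1.8947
Sum = 6.658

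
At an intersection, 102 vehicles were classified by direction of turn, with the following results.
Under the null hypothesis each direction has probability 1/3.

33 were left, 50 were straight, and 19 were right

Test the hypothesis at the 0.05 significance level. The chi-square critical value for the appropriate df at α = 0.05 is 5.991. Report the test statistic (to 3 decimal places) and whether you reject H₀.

14.176; reject

Under H₀ each category has probability 1/3, so each expected count is 102/3 = 34.
left: (33 − 34)²/34 = 1/34 = 0.0294
straight: (50 − 34)²/34 = 256/34 = 7.5294
right: (19 − 34)²/34 = 225/34 = 6.6176
Sum = 14.176
df = 2. Since 14.176 > 5.991, we reject H₀.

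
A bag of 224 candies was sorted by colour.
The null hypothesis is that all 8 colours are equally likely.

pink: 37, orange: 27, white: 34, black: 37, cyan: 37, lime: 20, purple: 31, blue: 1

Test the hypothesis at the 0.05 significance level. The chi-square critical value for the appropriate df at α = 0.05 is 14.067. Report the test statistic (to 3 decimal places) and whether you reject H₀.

38.643; reject

Expected count for each of the 8 categories: 224/8 = 28.
χ² = (37−28)²/28 + (27−28)²/28 + (34−28)²/28 + (37−28)²/28 + (37−28)²/28 + (20−28)²/28 + (31−28)²/28 + (1−28)²/28
   = 2.8929 + 0.0357 + 1.2857 + 2.8929 + 2.8929 + 2.2857 + 0.3214 + 26.0357
Sum = 38.643
df = 7. Since 38.643 > 14.067, we reject H₀.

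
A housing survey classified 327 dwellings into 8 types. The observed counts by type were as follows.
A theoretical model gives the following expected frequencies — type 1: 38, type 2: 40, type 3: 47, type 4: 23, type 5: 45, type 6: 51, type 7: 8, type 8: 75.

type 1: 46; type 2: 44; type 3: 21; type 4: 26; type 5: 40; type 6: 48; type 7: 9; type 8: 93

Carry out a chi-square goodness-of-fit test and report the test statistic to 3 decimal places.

22.036

cat         O        E   (O−E)²/E
type 1     46       38     1.6842
type 2     44       40     0.4000
type 3     21       47    14.3830
type 4     26       23     0.3913
type 5     40       45     0.5556
type 6     48       51     0.1765
type 7      9        8     0.1250
type 8     93       75     4.3200
Sum = 22.036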